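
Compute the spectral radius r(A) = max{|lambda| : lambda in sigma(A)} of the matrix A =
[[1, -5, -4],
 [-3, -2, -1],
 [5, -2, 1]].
r(A) ≈ 3.8709

The eigenvalues of A are the roots of its characteristic polynomial. With M = A (coefficients from the trace, the sum of principal 2x2 minors, and det A):
  p(λ) = det(λ I - M) = λ^3 + 58.
No integer candidate from the rational root theorem (±divisors of 58) is a root, so the roots are irrational. The cubic discriminant is Δ = -90828 < 0, so there is one real root and a complex-conjugate pair. p(-4) = -6 and p(-3) = 31 have opposite signs, so a root lies in (-4, -3); Newton's method refines it to λ ≈ -3.8709. Dividing out (λ - (-3.8709)) leaves approximately λ^2 - 3.8709λ + 14.9837. For λ^2 - 3.8709λ + 14.9837 the discriminant is -44.9511. It is negative, so the remaining roots are the complex-conjugate pair λ ≈ 1.9354 ± 3.3523i. Their product equals the constant term, so |λ|^2 ≈ 14.9837 and |λ| ≈ 3.8709.
Thus the eigenvalues (to 4 decimals) are -3.8709 (modulus 3.8709); 1.9354 ± 3.3523i (modulus 3.8709). The spectral radius is the largest modulus: r(A) ≈ 3.8709. (Cross-check: r(A) ≤ ||A||_2 ≈ 6.9981; equality holds whenever A is normal, though it can also hold for some non-normal A.)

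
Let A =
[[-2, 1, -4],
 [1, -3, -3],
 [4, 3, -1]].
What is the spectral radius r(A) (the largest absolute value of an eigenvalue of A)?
r(A) ≈ 5.1346

The eigenvalues of A are the roots of its characteristic polynomial. With M = A (coefficients from the trace, the sum of principal 2x2 minors, and det A):
  p(λ) = det(λ I - M) = λ^3 + 6λ^2 + 35λ + 95.
No integer candidate from the rational root theorem (±divisors of 95) is a root, so the roots are irrational. The cubic discriminant is Δ = -94055 < 0, so there is one real root and a complex-conjugate pair. p(-4) = -13 and p(-3) = 17 have opposite signs, so a root lies in (-4, -3); Newton's method refines it to λ ≈ -3.6034. Dividing out (λ - (-3.6034)) leaves approximately λ^2 + 2.3966λ + 26.3641. For λ^2 + 2.3966λ + 26.3641 the discriminant is -99.7126. It is negative, so the remaining roots are the complex-conjugate pair λ ≈ -1.1983 ± 4.9928i. Their product equals the constant term, so |λ|^2 ≈ 26.3641 and |λ| ≈ 5.1346.
Thus the eigenvalues (to 4 decimals) are -3.6034 (modulus 3.6034); -1.1983 ± 4.9928i (modulus 5.1346). The spectral radius is the largest modulus: r(A) ≈ 5.1346. (Cross-check: r(A) ≤ ||A||_2 ≈ 5.356; equality holds whenever A is normal, though it can also hold for some non-normal A.)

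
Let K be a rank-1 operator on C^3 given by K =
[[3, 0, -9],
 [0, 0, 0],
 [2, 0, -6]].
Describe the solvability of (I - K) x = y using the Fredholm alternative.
(I - K) is invertible (det(I - K) = 4 ≠ 0), so for every y in C^3 the equation (I - K) x = y has a unique solution.

K has rank 1, so it is an outer product K = u v^T: every row of K is a multiple of one row vector. Reading off the entries, u = (3, 0, 2) and v = (1, 0, -3) (row i of K equals u_i·v^T). A rank-one matrix u v^T satisfies K u = u (v·u) and kills the (2)-dimensional subspace v^⊥, so its characteristic polynomial is lambda^2 (lambda - v·u) with v·u = tr K = -3. Hence the eigenvalues of I - K are 1 (multiplicity 2) and 1 - (-3) = 4, so det(I - K) = 4. (Direct check: I - K =
[[-2, 0, 9],
 [0, 1, 0],
 [-2, 0, 7]]
has determinant 4.) The finite-dimensional Fredholm alternative says: either (I - K) is invertible, or ker(I - K) ≠ {0} and then range(I - K) = ker((I - K)^*)^⊥, with dim ker(I - K) = dim ker((I - K)^*). Since det(I - K) ≠ 0, 1 is not an eigenvalue of K and ker(I - K) = {0}, so we are in the first case: for every y there is a unique x = (I - K)^(-1) y. Explicitly, by the Sherman–Morrison formula, (I - u v^T)^(-1) = I + u v^T/(1 - v·u), i.e. (I - K)^(-1) = I + K/(4).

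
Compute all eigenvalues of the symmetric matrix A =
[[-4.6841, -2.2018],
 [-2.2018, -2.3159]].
sigma(A) ≈ {-6, -1}

A is real symmetric, so its spectrum consists of real eigenvalues. Expanding the characteristic polynomial of the displayed matrix gives
  det(λ I - A) = p(λ) = λ^2 + (7)λ + (6).
Solving p(λ) = 0 yields eigenvalues ≈ -6, -1. (A is shown rounded to 4 decimals, so these recover the underlying integer eigenvalues to within that precision.)
Verification: the trace of A = -7 equals the sum of eigenvalues -7, and det(A) ≈ 6.0000 matches the eigenvalue product 6.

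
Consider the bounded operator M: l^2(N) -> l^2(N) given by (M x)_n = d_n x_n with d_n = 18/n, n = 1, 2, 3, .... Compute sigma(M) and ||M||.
sigma(M) = {18/n : n ≥ 1} ∪ {0}; ||M|| = 18

A bounded diagonal operator on l^2 with diagonal entries d_n has spectrum equal to the closure of {d_n : n ≥ 1}: every d_n is an eigenvalue (with eigenvector e_n), so {d_n} ⊂ sigma(M); the spectrum is closed, so its closure is too; and for lambda not in the closure, (M - lambda I) has bounded inverse (the diagonal entries 1/(d_n - lambda) are bounded). For our sequence d_n = 18/n, n = 1, 2, 3, ...:
  - {d_n} = {18/n : n ≥ 1}; the only limit point is 0
  - closure = {18/n : n ≥ 1} ∪ {0}
For the norm: a diagonal operator has ||M|| = sup_n |d_n|. Here d_n = 18/n is positive and decreasing, so sup_n |d_n| = d_1 = 18. So ||M|| = 18.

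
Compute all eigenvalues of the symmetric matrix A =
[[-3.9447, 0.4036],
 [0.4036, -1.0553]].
sigma(A) ≈ {-4, -1}

A is real symmetric, so its spectrum consists of real eigenvalues. Expanding the characteristic polynomial of the displayed matrix gives
  det(λ I - A) = p(λ) = λ^2 + (5)λ + (4).
Solving p(λ) = 0 yields eigenvalues ≈ -4, -1. (A is shown rounded to 4 decimals, so these recover the underlying integer eigenvalues to within that precision.)
Verification: the trace of A = -5 equals the sum of eigenvalues -5, and det(A) ≈ 3.9999 matches the eigenvalue product 4.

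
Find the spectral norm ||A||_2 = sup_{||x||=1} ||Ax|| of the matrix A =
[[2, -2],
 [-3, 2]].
||A||_2 = sqrt((21 + sqrt(425))/2) ≈ 4.5616 (= sqrt(largest eigenvalue of A^T A))

||A||_2 = sigma_max(A) = sqrt(lambda_max(A^T A)). Form the symmetric matrix M = A^T A =
[[13, -10],
 [-10, 8]].
Its characteristic polynomial (trace, determinant of M give the coefficients) is
  p(λ) = det(λ I - M) = λ^2 - 21λ + 4.
For λ^2 - 21λ + 4 the discriminant is 425. It is nonnegative but not a perfect square, so the roots are real and irrational: λ = (21 ± sqrt(425))/2 ≈ 20.8078, 0.1922.
So the eigenvalues of A^T A are ≈ 0.1922, 20.8078 (all ≥ 0, as they must be for A^T A). The largest is λ_max = (21 + sqrt(425))/2 ≈ 20.8078, hence ||A||_2 = sqrt(λ_max) = sqrt((21 + sqrt(425))/2) ≈ 4.5616.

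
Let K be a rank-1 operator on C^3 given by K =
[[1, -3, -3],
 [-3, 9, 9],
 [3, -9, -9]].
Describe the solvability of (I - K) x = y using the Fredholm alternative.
(I - K) is singular (det(I - K) = 0, i.e. 1 ∈ sigma(K)). (I - K) x = y is solvable iff y ⊥ ker((I - K)^*) = span{(1, -3, -3)}, i.e. iff y_1 - 3y_2 - 3y_3 = 0. When solvable, the solutions are x = y + c·(1, -3, 3), c arbitrary (ker(I - K) = span{(1, -3, 3)}, dimension 1).

K has rank 1, so it is an outer product K = u v^T: every row of K is a multiple of one row vector. Reading off the entries, u = (1, -3, 3) and v = (1, -3, -3) (row i of K equals u_i·v^T). A rank-one matrix u v^T satisfies K u = u (v·u) and kills the (2)-dimensional subspace v^⊥, so its characteristic polynomial is lambda^2 (lambda - v·u) with v·u = tr K = 1. Hence the eigenvalues of I - K are 1 (multiplicity 2) and 1 - (1) = 0, so det(I - K) = 0. (Direct check: I - K =
[[0, 3, 3],
 [3, -8, -9],
 [-3, 9, 10]]
has determinant 0.) So 1 is an eigenvalue of K and (I - K) is not invertible. The finite-dimensional Fredholm alternative says: either (I - K) is invertible, or ker(I - K) ≠ {0} and then range(I - K) = ker((I - K)^*)^⊥, with dim ker(I - K) = dim ker((I - K)^*). We are in the second case, so we need both kernels. Kernel of I - K: (I - K) u = u - u (v·u) = u - u = 0, so ker(I - K) = span{u} = span{(1, -3, 3)} (it is exactly 1-dimensional because rank(I - K) = 2). Kernel of the adjoint: K is real, so (I - K)^* = I - K^T = I - v u^T, and (I - v u^T) v = v - v (u·v) = 0; hence ker((I - K)^*) = span{v} = span{(1, -3, -3)}. Therefore (I - K) x = y is solvable iff <y, v> = 0, i.e. iff y_1 - 3y_2 - 3y_3 = 0. When this holds, K y = u (v·y) = 0, so (I - K) y = y and x = y is a particular solution; the full solution set is the line x = y + c·u = y + c·(1, -3, 3), c ∈ C.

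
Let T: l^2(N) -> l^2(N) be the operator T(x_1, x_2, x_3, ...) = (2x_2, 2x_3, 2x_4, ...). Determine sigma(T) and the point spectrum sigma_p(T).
sigma(T) = closed disk {z in C : |z| ≤ 2}; sigma_p(T) = open disk {z in C : |z| < 2}

Note T = 2·V where V is the unit left shift (V x)_k = x_{k+1}; so sigma(T) = 2·sigma(V) and ||T|| = 2||V||. ||T x||^2 = 4sum_{k≥2} |x_k|^2 ≤ 4||x||^2, with equality on {x : x_1 = 0}, so ||T|| = 2. For any lambda with |lambda| < 2, set r = lambda/2 (|r| < 1); the vector x = (1, r, r^2, ...) is in l^2 and satisfies T x = 2(r, r^2, ...) = lambda x, so lambda is an eigenvalue. On the boundary |lambda| = 2 the geometric series diverges, so no l^2 eigenvector exists, but these lambda lie in the approximate point spectrum. Hence sigma(T) is the closed disk of radius 2 and sigma_p(T) is the open disk.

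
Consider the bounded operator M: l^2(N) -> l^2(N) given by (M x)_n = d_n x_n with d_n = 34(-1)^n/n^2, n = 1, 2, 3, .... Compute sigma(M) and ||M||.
sigma(M) = {34(-1)^n/n^2 : n ≥ 1} ∪ {0}; ||M|| = 34

A bounded diagonal operator on l^2 with diagonal entries d_n has spectrum equal to the closure of {d_n : n ≥ 1}: every d_n is an eigenvalue (with eigenvector e_n), so {d_n} ⊂ sigma(M); the spectrum is closed, so its closure is too; and for lambda not in the closure, (M - lambda I) has bounded inverse (the diagonal entries 1/(d_n - lambda) are bounded). For our sequence d_n = 34(-1)^n/n^2, n = 1, 2, 3, ...:
  - {d_n} = {34(-1)^n/n^2 : n ≥ 1}; the only limit point is 0
  - closure = {34(-1)^n/n^2 : n ≥ 1} ∪ {0}
For the norm: a diagonal operator has ||M|| = sup_n |d_n|. Here |d_n| = 34/n^2 is decreasing, so sup_n |d_n| = |d_1| = 34. So ||M|| = 34.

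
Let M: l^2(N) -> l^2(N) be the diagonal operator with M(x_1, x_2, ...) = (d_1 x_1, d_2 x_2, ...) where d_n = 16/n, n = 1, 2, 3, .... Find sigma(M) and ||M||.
sigma(M) = {16/n : n ≥ 1} ∪ {0}; ||M|| = 16

A bounded diagonal operator on l^2 with diagonal entries d_n has spectrum equal to the closure of {d_n : n ≥ 1}: every d_n is an eigenvalue (with eigenvector e_n), so {d_n} ⊂ sigma(M); the spectrum is closed, so its closure is too; and for lambda not in the closure, (M - lambda I) has bounded inverse (the diagonal entries 1/(d_n - lambda) are bounded). For our sequence d_n = 16/n, n = 1, 2, 3, ...:
  - {d_n} = {16/n : n ≥ 1}; the only limit point is 0
  - closure = {16/n : n ≥ 1} ∪ {0}
For the norm: a diagonal operator has ||M|| = sup_n |d_n|. Here d_n = 16/n is positive and decreasing, so sup_n |d_n| = d_1 = 16. So ||M|| = 16.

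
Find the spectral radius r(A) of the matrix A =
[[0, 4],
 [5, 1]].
r(A) = 5

The eigenvalues of A are the roots of its characteristic polynomial. With M = A (coefficients from the trace and determinant):
  p(λ) = det(λ I - M) = λ^2 - λ - 20.
For λ^2 - λ - 20 the discriminant is 81. It is a perfect square (9^2), so the roots are rational: λ = (1 ± 9)/2 = 5, -4.
Thus the eigenvalues (to 4 decimals) are 5 (modulus 5); -4 (modulus 4). The spectral radius is the largest modulus: r(A) = 5. (Cross-check: r(A) ≤ ||A||_2 ≈ 5.2348; equality holds whenever A is normal, though it can also hold for some non-normal A.)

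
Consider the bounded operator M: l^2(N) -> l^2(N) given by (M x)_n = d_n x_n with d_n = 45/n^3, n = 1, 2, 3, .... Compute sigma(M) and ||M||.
sigma(M) = {45/n^3 : n ≥ 1} ∪ {0}; ||M|| = 45

A bounded diagonal operator on l^2 with diagonal entries d_n has spectrum equal to the closure of {d_n : n ≥ 1}: every d_n is an eigenvalue (with eigenvector e_n), so {d_n} ⊂ sigma(M); the spectrum is closed, so its closure is too; and for lambda not in the closure, (M - lambda I) has bounded inverse (the diagonal entries 1/(d_n - lambda) are bounded). For our sequence d_n = 45/n^3, n = 1, 2, 3, ...:
  - {d_n} = {45/n^3 : n ≥ 1}; the only limit point is 0
  - closure = {45/n^3 : n ≥ 1} ∪ {0}
For the norm: a diagonal operator has ||M|| = sup_n |d_n|. Here d_n = 45/n^3 is positive and decreasing, so sup_n |d_n| = d_1 = 45. So ||M|| = 45.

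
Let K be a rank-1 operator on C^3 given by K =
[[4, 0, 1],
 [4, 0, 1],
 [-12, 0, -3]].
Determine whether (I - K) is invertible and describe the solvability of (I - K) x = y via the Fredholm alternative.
(I - K) is singular (det(I - K) = 0, i.e. 1 ∈ sigma(K)). (I - K) x = y is solvable iff y ⊥ ker((I - K)^*) = span{(4, 0, 1)}, i.e. iff 4y_1 + y_3 = 0. When solvable, the solutions are x = y + c·(1, 1, -3), c arbitrary (ker(I - K) = span{(1, 1, -3)}, dimension 1).

K has rank 1, so it is an outer product K = u v^T: every row of K is a multiple of one row vector. Reading off the entries, u = (1, 1, -3) and v = (4, 0, 1) (row i of K equals u_i·v^T). A rank-one matrix u v^T satisfies K u = u (v·u) and kills the (2)-dimensional subspace v^⊥, so its characteristic polynomial is lambda^2 (lambda - v·u) with v·u = tr K = 1. Hence the eigenvalues of I - K are 1 (multiplicity 2) and 1 - (1) = 0, so det(I - K) = 0. (Direct check: I - K =
[[-3, 0, -1],
 [-4, 1, -1],
 [12, 0, 4]]
has determinant 0.) So 1 is an eigenvalue of K and (I - K) is not invertible. The finite-dimensional Fredholm alternative says: either (I - K) is invertible, or ker(I - K) ≠ {0} and then range(I - K) = ker((I - K)^*)^⊥, with dim ker(I - K) = dim ker((I - K)^*). We are in the second case, so we need both kernels. Kernel of I - K: (I - K) u = u - u (v·u) = u - u = 0, so ker(I - K) = span{u} = span{(1, 1, -3)} (it is exactly 1-dimensional because rank(I - K) = 2). Kernel of the adjoint: K is real, so (I - K)^* = I - K^T = I - v u^T, and (I - v u^T) v = v - v (u·v) = 0; hence ker((I - K)^*) = span{v} = span{(4, 0, 1)}. Therefore (I - K) x = y is solvable iff <y, v> = 0, i.e. iff 4y_1 + y_3 = 0. When this holds, K y = u (v·y) = 0, so (I - K) y = y and x = y is a particular solution; the full solution set is the line x = y + c·u = y + c·(1, 1, -3), c ∈ C.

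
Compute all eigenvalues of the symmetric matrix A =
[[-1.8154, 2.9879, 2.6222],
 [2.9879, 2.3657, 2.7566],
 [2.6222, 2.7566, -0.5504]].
sigma(A) ≈ {-4, -2, 6}

A is real symmetric, so its spectrum consists of real eigenvalues. Expanding the characteristic polynomial of the displayed matrix gives
  det(λ I - A) = p(λ) = λ^3 + (0)λ^2 + (-28)λ + (-48.0013).
Solving p(λ) = 0 yields eigenvalues ≈ -4, -2, 6. (A is shown rounded to 4 decimals, so these recover the underlying integer eigenvalues to within that precision.)
Verification: the trace of A = 0 equals the sum of eigenvalues 0, and det(A) ≈ 48.0013 matches the eigenvalue product 48.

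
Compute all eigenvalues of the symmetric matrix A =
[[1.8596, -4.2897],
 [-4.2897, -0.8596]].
sigma(A) ≈ {-4, 5}

A is real symmetric, so its spectrum consists of real eigenvalues. Expanding the characteristic polynomial of the displayed matrix gives
  det(λ I - A) = p(λ) = λ^2 + (-1)λ + (-20).
Solving p(λ) = 0 yields eigenvalues ≈ -4, 5. (A is shown rounded to 4 decimals, so these recover the underlying integer eigenvalues to within that precision.)
Verification: the trace of A = 1 equals the sum of eigenvalues 1, and det(A) ≈ -20.0000 matches the eigenvalue product -20.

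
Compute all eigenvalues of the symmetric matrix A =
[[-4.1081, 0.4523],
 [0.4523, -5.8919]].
sigma(A) ≈ {-6, -4}

A is real symmetric, so its spectrum consists of real eigenvalues. Expanding the characteristic polynomial of the displayed matrix gives
  det(λ I - A) = p(λ) = λ^2 + (10)λ + (24).
Solving p(λ) = 0 yields eigenvalues ≈ -6, -4. (A is shown rounded to 4 decimals, so these recover the underlying integer eigenvalues to within that precision.)
Verification: the trace of A = -10 equals the sum of eigenvalues -10, and det(A) ≈ 23.9999 matches the eigenvalue product 24.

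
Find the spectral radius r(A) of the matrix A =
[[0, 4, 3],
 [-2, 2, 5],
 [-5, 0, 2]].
r(A) ≈ 5.9516

The eigenvalues of A are the roots of its characteristic polynomial. With M = A (coefficients from the trace, the sum of principal 2x2 minors, and det A):
  p(λ) = det(λ I - M) = λ^3 - 4λ^2 + 27λ + 54.
No integer candidate from the rational root theorem (±divisors of 54) is a root, so the roots are irrational. The cubic discriminant is Δ = -236952 < 0, so there is one real root and a complex-conjugate pair. p(-2) = -24 and p(-1) = 22 have opposite signs, so a root lies in (-2, -1); Newton's method refines it to λ ≈ -1.5245. Dividing out (λ - (-1.5245)) leaves approximately λ^2 - 5.5245λ + 35.4219. For λ^2 - 5.5245λ + 35.4219 the discriminant is -111.1679. It is negative, so the remaining roots are the complex-conjugate pair λ ≈ 2.7622 ± 5.2718i. Their product equals the constant term, so |λ|^2 ≈ 35.4219 and |λ| ≈ 5.9516.
Thus the eigenvalues (to 4 decimals) are -1.5245 (modulus 1.5245); 2.7622 ± 5.2718i (modulus 5.9516). The spectral radius is the largest modulus: r(A) ≈ 5.9516. (Cross-check: r(A) ≤ ||A||_2 ≈ 7.9628; equality holds whenever A is normal, though it can also hold for some non-normal A.)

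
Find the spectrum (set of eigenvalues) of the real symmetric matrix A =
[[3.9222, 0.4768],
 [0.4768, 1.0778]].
sigma(A) ≈ {1, 4}

A is real symmetric, so its spectrum consists of real eigenvalues. Expanding the characteristic polynomial of the displayed matrix gives
  det(λ I - A) = p(λ) = λ^2 + (-5)λ + (4).
Solving p(λ) = 0 yields eigenvalues ≈ 1, 4. (A is shown rounded to 4 decimals, so these recover the underlying integer eigenvalues to within that precision.)
Verification: the trace of A = 5 equals the sum of eigenvalues 5, and det(A) ≈ 4.0000 matches the eigenvalue product 4.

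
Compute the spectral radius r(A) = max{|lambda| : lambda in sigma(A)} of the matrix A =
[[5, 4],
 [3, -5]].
r(A) = sqrt(148)/2 ≈ 6.0828

The eigenvalues of A are the roots of its characteristic polynomial. With M = A (coefficients from the trace and determinant):
  p(λ) = det(λ I - M) = λ^2 - 37.
For λ^2 - 37 the discriminant is 148. It is nonnegative but not a perfect square, so the roots are real and irrational: λ = ± sqrt(148)/2 ≈ 6.0828, -6.0828.
Thus the eigenvalues (to 4 decimals) are 6.0828 (modulus 6.0828); -6.0828 (modulus 6.0828). The spectral radius is the largest modulus: r(A) = sqrt(148)/2 ≈ 6.0828. (Cross-check: r(A) ≤ ||A||_2 ≈ 6.6033; equality holds whenever A is normal, though it can also hold for some non-normal A.)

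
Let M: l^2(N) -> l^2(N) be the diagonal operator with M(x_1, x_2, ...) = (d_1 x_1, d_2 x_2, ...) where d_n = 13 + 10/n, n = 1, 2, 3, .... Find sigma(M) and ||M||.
sigma(M) = {13 + 10/n : n ≥ 1} ∪ {13}; ||M|| = 23

A bounded diagonal operator on l^2 with diagonal entries d_n has spectrum equal to the closure of {d_n : n ≥ 1}: every d_n is an eigenvalue (with eigenvector e_n), so {d_n} ⊂ sigma(M); the spectrum is closed, so its closure is too; and for lambda not in the closure, (M - lambda I) has bounded inverse (the diagonal entries 1/(d_n - lambda) are bounded). For our sequence d_n = 13 + 10/n, n = 1, 2, 3, ...:
  - {d_n} = {13 + 10/n : n ≥ 1}; the only limit point is 13
  - closure = {13 + 10/n : n ≥ 1} ∪ {13}
For the norm: a diagonal operator has ||M|| = sup_n |d_n|. Here d_n = 13 + 10/n is positive and decreasing, so sup_n |d_n| = d_1 = 13 + 10 = 23. So ||M|| = 23.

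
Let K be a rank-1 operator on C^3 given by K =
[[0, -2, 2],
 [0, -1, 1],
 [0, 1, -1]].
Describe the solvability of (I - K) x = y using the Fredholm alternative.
(I - K) is invertible (det(I - K) = 3 ≠ 0), so for every y in C^3 the equation (I - K) x = y has a unique solution.

K has rank 1, so it is an outer product K = u v^T: every row of K is a multiple of one row vector. Reading off the entries, u = (-2, -1, 1) and v = (0, 1, -1) (row i of K equals u_i·v^T). A rank-one matrix u v^T satisfies K u = u (v·u) and kills the (2)-dimensional subspace v^⊥, so its characteristic polynomial is lambda^2 (lambda - v·u) with v·u = tr K = -2. Hence the eigenvalues of I - K are 1 (multiplicity 2) and 1 - (-2) = 3, so det(I - K) = 3. (Direct check: I - K =
[[1, 2, -2],
 [0, 2, -1],
 [0, -1, 2]]
has determinant 3.) The finite-dimensional Fredholm alternative says: either (I - K) is invertible, or ker(I - K) ≠ {0} and then range(I - K) = ker((I - K)^*)^⊥, with dim ker(I - K) = dim ker((I - K)^*). Since det(I - K) ≠ 0, 1 is not an eigenvalue of K and ker(I - K) = {0}, so we are in the first case: for every y there is a unique x = (I - K)^(-1) y. Explicitly, by the Sherman–Morrison formula, (I - u v^T)^(-1) = I + u v^T/(1 - v·u), i.e. (I - K)^(-1) = I + K/(3).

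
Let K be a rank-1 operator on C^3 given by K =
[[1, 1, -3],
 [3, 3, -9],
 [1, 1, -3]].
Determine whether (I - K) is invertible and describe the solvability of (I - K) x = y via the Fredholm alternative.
(I - K) is singular (det(I - K) = 0, i.e. 1 ∈ sigma(K)). (I - K) x = y is solvable iff y ⊥ ker((I - K)^*) = span{(1, 1, -3)}, i.e. iff y_1 + y_2 - 3y_3 = 0. When solvable, the solutions are x = y + c·(1, 3, 1), c arbitrary (ker(I - K) = span{(1, 3, 1)}, dimension 1).

K has rank 1, so it is an outer product K = u v^T: every row of K is a multiple of one row vector. Reading off the entries, u = (1, 3, 1) and v = (1, 1, -3) (row i of K equals u_i·v^T). A rank-one matrix u v^T satisfies K u = u (v·u) and kills the (2)-dimensional subspace v^⊥, so its characteristic polynomial is lambda^2 (lambda - v·u) with v·u = tr K = 1. Hence the eigenvalues of I - K are 1 (multiplicity 2) and 1 - (1) = 0, so det(I - K) = 0. (Direct check: I - K =
[[0, -1, 3],
 [-3, -2, 9],
 [-1, -1, 4]]
has determinant 0.) So 1 is an eigenvalue of K and (I - K) is not invertible. The finite-dimensional Fredholm alternative says: either (I - K) is invertible, or ker(I - K) ≠ {0} and then range(I - K) = ker((I - K)^*)^⊥, with dim ker(I - K) = dim ker((I - K)^*). We are in the second case, so we need both kernels. Kernel of I - K: (I - K) u = u - u (v·u) = u - u = 0, so ker(I - K) = span{u} = span{(1, 3, 1)} (it is exactly 1-dimensional because rank(I - K) = 2). Kernel of the adjoint: K is real, so (I - K)^* = I - K^T = I - v u^T, and (I - v u^T) v = v - v (u·v) = 0; hence ker((I - K)^*) = span{v} = span{(1, 1, -3)}. Therefore (I - K) x = y is solvable iff <y, v> = 0, i.e. iff y_1 + y_2 - 3y_3 = 0. When this holds, K y = u (v·y) = 0, so (I - K) y = y and x = y is a particular solution; the full solution set is the line x = y + c·u = y + c·(1, 3, 1), c ∈ C.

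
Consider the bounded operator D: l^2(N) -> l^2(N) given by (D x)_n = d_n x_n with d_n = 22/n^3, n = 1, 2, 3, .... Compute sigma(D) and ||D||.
sigma(D) = {22/n^3 : n ≥ 1} ∪ {0}; ||D|| = 22

A bounded diagonal operator on l^2 with diagonal entries d_n has spectrum equal to the closure of {d_n : n ≥ 1}: every d_n is an eigenvalue (with eigenvector e_n), so {d_n} ⊂ sigma(D); the spectrum is closed, so its closure is too; and for lambda not in the closure, (D - lambda I) has bounded inverse (the diagonal entries 1/(d_n - lambda) are bounded). For our sequence d_n = 22/n^3, n = 1, 2, 3, ...:
  - {d_n} = {22/n^3 : n ≥ 1}; the only limit point is 0
  - closure = {22/n^3 : n ≥ 1} ∪ {0}
For the norm: a diagonal operator has ||D|| = sup_n |d_n|. Here d_n = 22/n^3 is positive and decreasing, so sup_n |d_n| = d_1 = 22. So ||D|| = 22.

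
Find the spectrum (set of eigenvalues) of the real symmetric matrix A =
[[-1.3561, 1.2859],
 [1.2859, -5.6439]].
sigma(A) ≈ {-6, -1}

A is real symmetric, so its spectrum consists of real eigenvalues. Expanding the characteristic polynomial of the displayed matrix gives
  det(λ I - A) = p(λ) = λ^2 + (7)λ + (6).
Solving p(λ) = 0 yields eigenvalues ≈ -6, -1. (A is shown rounded to 4 decimals, so these recover the underlying integer eigenvalues to within that precision.)
Verification: the trace of A = -7 equals the sum of eigenvalues -7, and det(A) ≈ 6.0002 matches the eigenvalue product 6.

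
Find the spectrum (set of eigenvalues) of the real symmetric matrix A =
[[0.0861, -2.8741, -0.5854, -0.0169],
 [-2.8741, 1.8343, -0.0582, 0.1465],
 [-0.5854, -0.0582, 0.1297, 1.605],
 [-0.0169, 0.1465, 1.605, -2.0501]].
sigma(A) ≈ {-3, -2, 1, 4}

A is real symmetric, so its spectrum consists of real eigenvalues. Expanding the characteristic polynomial of the displayed matrix gives
  det(λ I - A) = p(λ) = λ^4 + (0)λ^3 + (-15)λ^2 + (-10)λ + (24).
Solving p(λ) = 0 yields eigenvalues ≈ -3, -2, 1, 4. (A is shown rounded to 4 decimals, so these recover the underlying integer eigenvalues to within that precision.)
Verification: the trace of A = 0 equals the sum of eigenvalues 0, and det(A) ≈ 24.0003 matches the eigenvalue product 24.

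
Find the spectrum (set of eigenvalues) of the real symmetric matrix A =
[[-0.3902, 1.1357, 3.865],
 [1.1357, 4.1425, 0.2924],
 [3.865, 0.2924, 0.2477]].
sigma(A) ≈ {-4, 3, 5}

A is real symmetric, so its spectrum consists of real eigenvalues. Expanding the characteristic polynomial of the displayed matrix gives
  det(λ I - A) = p(λ) = λ^3 + (-4)λ^2 + (-17)λ + (60.0011).
Solving p(λ) = 0 yields eigenvalues ≈ -4, 3, 5. (A is shown rounded to 4 decimals, so these recover the underlying integer eigenvalues to within that precision.)
Verification: the trace of A = 4 equals the sum of eigenvalues 4, and det(A) ≈ -60.0011 matches the eigenvalue product -60.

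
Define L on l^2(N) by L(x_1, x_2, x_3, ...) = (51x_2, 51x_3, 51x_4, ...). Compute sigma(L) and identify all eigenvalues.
sigma(L) = closed disk {z in C : |z| ≤ 51}; sigma_p(L) = open disk {z in C : |z| < 51}

Note L = 51·V where V is the unit left shift (V x)_k = x_{k+1}; so sigma(L) = 51·sigma(V) and ||L|| = 51||V||. ||L x||^2 = 2601sum_{k≥2} |x_k|^2 ≤ 2601||x||^2, with equality on {x : x_1 = 0}, so ||L|| = 51. For any lambda with |lambda| < 51, set r = lambda/51 (|r| < 1); the vector x = (1, r, r^2, ...) is in l^2 and satisfies L x = 51(r, r^2, ...) = lambda x, so lambda is an eigenvalue. On the boundary |lambda| = 51 the geometric series diverges, so no l^2 eigenvector exists, but these lambda lie in the approximate point spectrum. Hence sigma(L) is the closed disk of radius 51 and sigma_p(L) is the open disk.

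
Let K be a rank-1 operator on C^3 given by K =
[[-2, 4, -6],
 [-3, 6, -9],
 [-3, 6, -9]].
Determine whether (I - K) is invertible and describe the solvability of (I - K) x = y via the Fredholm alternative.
(I - K) is invertible (det(I - K) = 6 ≠ 0), so for every y in C^3 the equation (I - K) x = y has a unique solution.

K has rank 1, so it is an outer product K = u v^T: every row of K is a multiple of one row vector. Reading off the entries, u = (2, 3, 3) and v = (-1, 2, -3) (row i of K equals u_i·v^T). A rank-one matrix u v^T satisfies K u = u (v·u) and kills the (2)-dimensional subspace v^⊥, so its characteristic polynomial is lambda^2 (lambda - v·u) with v·u = tr K = -5. Hence the eigenvalues of I - K are 1 (multiplicity 2) and 1 - (-5) = 6, so det(I - K) = 6. (Direct check: I - K =
[[3, -4, 6],
 [3, -5, 9],
 [3, -6, 10]]
has determinant 6.) The finite-dimensional Fredholm alternative says: either (I - K) is invertible, or ker(I - K) ≠ {0} and then range(I - K) = ker((I - K)^*)^⊥, with dim ker(I - K) = dim ker((I - K)^*). Since det(I - K) ≠ 0, 1 is not an eigenvalue of K and ker(I - K) = {0}, so we are in the first case: for every y there is a unique x = (I - K)^(-1) y. Explicitly, by the Sherman–Morrison formula, (I - u v^T)^(-1) = I + u v^T/(1 - v·u), i.e. (I - K)^(-1) = I + K/(6).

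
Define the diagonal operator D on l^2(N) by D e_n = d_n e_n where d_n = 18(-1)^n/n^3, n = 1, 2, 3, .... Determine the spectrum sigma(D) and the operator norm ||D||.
sigma(D) = {18(-1)^n/n^3 : n ≥ 1} ∪ {0}; ||D|| = 18

A bounded diagonal operator on l^2 with diagonal entries d_n has spectrum equal to the closure of {d_n : n ≥ 1}: every d_n is an eigenvalue (with eigenvector e_n), so {d_n} ⊂ sigma(D); the spectrum is closed, so its closure is too; and for lambda not in the closure, (D - lambda I) has bounded inverse (the diagonal entries 1/(d_n - lambda) are bounded). For our sequence d_n = 18(-1)^n/n^3, n = 1, 2, 3, ...:
  - {d_n} = {18(-1)^n/n^3 : n ≥ 1}; the only limit point is 0
  - closure = {18(-1)^n/n^3 : n ≥ 1} ∪ {0}
For the norm: a diagonal operator has ||D|| = sup_n |d_n|. Here |d_n| = 18/n^3 is decreasing, so sup_n |d_n| = |d_1| = 18. So ||D|| = 18.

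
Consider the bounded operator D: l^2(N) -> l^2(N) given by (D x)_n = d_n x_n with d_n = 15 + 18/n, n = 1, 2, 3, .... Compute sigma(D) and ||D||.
sigma(D) = {15 + 18/n : n ≥ 1} ∪ {15}; ||D|| = 33

A bounded diagonal operator on l^2 with diagonal entries d_n has spectrum equal to the closure of {d_n : n ≥ 1}: every d_n is an eigenvalue (with eigenvector e_n), so {d_n} ⊂ sigma(D); the spectrum is closed, so its closure is too; and for lambda not in the closure, (D - lambda I) has bounded inverse (the diagonal entries 1/(d_n - lambda) are bounded). For our sequence d_n = 15 + 18/n, n = 1, 2, 3, ...:
  - {d_n} = {15 + 18/n : n ≥ 1}; the only limit point is 15
  - closure = {15 + 18/n : n ≥ 1} ∪ {15}
For the norm: a diagonal operator has ||D|| = sup_n |d_n|. Here d_n = 15 + 18/n is positive and decreasing, so sup_n |d_n| = d_1 = 15 + 18 = 33. So ||D|| = 33.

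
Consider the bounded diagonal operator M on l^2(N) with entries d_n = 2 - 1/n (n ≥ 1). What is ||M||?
||M|| = 2

For a diagonal operator on l^2 with entries d_n, ||M|| = sup_n |d_n|. Here d_1 = 1, d_2 = 3/2, ..., and d_n = 2 - 1/n increases monotonically toward 2. All terms lie in [1, 2), so |d_n| = d_n and the supremum is the limit 2, which is not attained by any individual d_n. Hence ||M|| = 2.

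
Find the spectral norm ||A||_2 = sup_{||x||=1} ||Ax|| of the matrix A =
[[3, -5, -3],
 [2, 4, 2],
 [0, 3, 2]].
||A||_2 ≈ 8.258 (= sqrt(largest eigenvalue of A^T A))

||A||_2 = sigma_max(A) = sqrt(lambda_max(A^T A)). Form the symmetric matrix M = A^T A =
[[13, -7, -5],
 [-7, 50, 29],
 [-5, 29, 17]].
Its characteristic polynomial (trace, sum of principal 2x2 minors, determinant of M give the coefficients) is
  p(λ) = det(λ I - M) = λ^3 - 80λ^2 + 806λ - 64.
No integer candidate from the rational root theorem (±divisors of 64) is a root, so the roots are irrational. The cubic discriminant is Δ = 2006342304 > 0, so there are three distinct real roots. p(0) = -64 and p(1) = 663 have opposite signs, so a root lies in (0, 1); Newton's method refines it to λ ≈ 0.08. p(11) = 453 and p(12) = -184 have opposite signs, so a root lies in (11, 12); Newton's method refines it to λ ≈ 11.7253. p(68) = -744 and p(69) = 3179 have opposite signs, so a root lies in (68, 69); Newton's method refines it to λ ≈ 68.1947. Check (Vieta): the three roots sum to 80, matching tr M = 80.
So the eigenvalues of A^T A are ≈ 0.08, 11.7253, 68.1947 (all ≥ 0, as they must be for A^T A). The largest is λ_max ≈ 68.1947, hence ||A||_2 = sqrt(λ_max) ≈ 8.258.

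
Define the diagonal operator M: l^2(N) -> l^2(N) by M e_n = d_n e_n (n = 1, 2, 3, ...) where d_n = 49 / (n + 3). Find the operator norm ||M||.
||M|| = 49/4 (attained at n = 1)

For M diagonal, ||M|| = sup_n |d_n| = sup_n 49/(n + 3). This is positive and strictly decreasing in n, so the supremum is attained at n = 1: d_1 = 49/(1 + 3) = 49/4. Hence ||M|| = 49/4.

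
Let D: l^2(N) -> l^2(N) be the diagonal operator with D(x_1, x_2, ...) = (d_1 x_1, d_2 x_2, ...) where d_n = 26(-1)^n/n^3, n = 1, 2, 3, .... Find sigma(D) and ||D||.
sigma(D) = {26(-1)^n/n^3 : n ≥ 1} ∪ {0}; ||D|| = 26

A bounded diagonal operator on l^2 with diagonal entries d_n has spectrum equal to the closure of {d_n : n ≥ 1}: every d_n is an eigenvalue (with eigenvector e_n), so {d_n} ⊂ sigma(D); the spectrum is closed, so its closure is too; and for lambda not in the closure, (D - lambda I) has bounded inverse (the diagonal entries 1/(d_n - lambda) are bounded). For our sequence d_n = 26(-1)^n/n^3, n = 1, 2, 3, ...:
  - {d_n} = {26(-1)^n/n^3 : n ≥ 1}; the only limit point is 0
  - closure = {26(-1)^n/n^3 : n ≥ 1} ∪ {0}
For the norm: a diagonal operator has ||D|| = sup_n |d_n|. Here |d_n| = 26/n^3 is decreasing, so sup_n |d_n| = |d_1| = 26. So ||D|| = 26.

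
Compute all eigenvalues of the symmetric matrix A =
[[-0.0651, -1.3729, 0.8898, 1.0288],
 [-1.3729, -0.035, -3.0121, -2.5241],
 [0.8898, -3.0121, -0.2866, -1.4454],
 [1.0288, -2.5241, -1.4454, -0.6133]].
sigma(A) ≈ {-5, -1, 1, 4}

A is real symmetric, so its spectrum consists of real eigenvalues. Expanding the characteristic polynomial of the displayed matrix gives
  det(λ I - A) = p(λ) = λ^4 + (1)λ^3 + (-21)λ^2 + (-1)λ + (20).
Solving p(λ) = 0 yields eigenvalues ≈ -5, -1, 1, 4. (A is shown rounded to 4 decimals, so these recover the underlying integer eigenvalues to within that precision.)
Verification: the trace of A = -1 equals the sum of eigenvalues -1, and det(A) ≈ 19.9996 matches the eigenvalue product 20.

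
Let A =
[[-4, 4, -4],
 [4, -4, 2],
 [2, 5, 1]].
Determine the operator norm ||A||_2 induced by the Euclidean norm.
||A||_2 ≈ 9.2366 (= sqrt(largest eigenvalue of A^T A))

||A||_2 = sigma_max(A) = sqrt(lambda_max(A^T A)). Form the symmetric matrix M = A^T A =
[[36, -22, 26],
 [-22, 57, -19],
 [26, -19, 21]].
Its characteristic polynomial (trace, sum of principal 2x2 minors, determinant of M give the coefficients) is
  p(λ) = det(λ I - M) = λ^3 - 114λ^2 + 2484λ - 3136.
No integer candidate from the rational root theorem (±divisors of 3136) is a root, so the roots are irrational. The cubic discriminant is Δ = 16015682880 > 0, so there are three distinct real roots. p(1) = -765 and p(2) = 1384 have opposite signs, so a root lies in (1, 2); Newton's method refines it to λ ≈ 1.3445. p(27) = 509 and p(28) = -1008 have opposite signs, so a root lies in (27, 28); Newton's method refines it to λ ≈ 27.3402. p(85) = -1521 and p(86) = 3400 have opposite signs, so a root lies in (85, 86); Newton's method refines it to λ ≈ 85.3153. Check (Vieta): the three roots sum to 114, matching tr M = 114.
So the eigenvalues of A^T A are ≈ 1.3445, 27.3402, 85.3153 (all ≥ 0, as they must be for A^T A). The largest is λ_max ≈ 85.3153, hence ||A||_2 = sqrt(λ_max) ≈ 9.2366.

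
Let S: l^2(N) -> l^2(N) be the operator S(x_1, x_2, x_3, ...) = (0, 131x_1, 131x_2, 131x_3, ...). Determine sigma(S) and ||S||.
sigma(S) = closed disk {z in C : |z| ≤ 131}; ||S|| = 131

Note S = 131·U where U is the unit right shift (U x)_k = x_{k-1} (with x_0 := 0); so ||S|| = 131||U|| and sigma(S) = 131·sigma(U). ||S x||^2 = sum_{k≥1} |131x_k|^2 = 17161||x||^2, so ||S|| = 131 and sigma(S) ⊂ {|z| ≤ 131}. For any |lambda| < 131, the equation (S - lambda I) x = 0 forces x_1 = 0, then 131x_k = lambda x_{k+1} ⇒ x = 0, so S has no eigenvalues. But (S - lambda I) is not surjective for |lambda| < 131: solving (S - lambda I) x = e_1 would require x_n proportional to (lambda/131)^(-n), which is not in l^2. So every |lambda| < 131 lies in the residual spectrum. The boundary |lambda| = 131 is in the approximate point spectrum (the spectrum is closed). Hence sigma(S) is the closed disk of radius 131.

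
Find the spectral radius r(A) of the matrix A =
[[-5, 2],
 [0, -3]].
r(A) = 5

The eigenvalues of A are the roots of its characteristic polynomial. With M = A (coefficients from the trace and determinant):
  p(λ) = det(λ I - M) = λ^2 + 8λ + 15.
For λ^2 + 8λ + 15 the discriminant is 4. It is a perfect square (2^2), so the roots are rational: λ = (-8 ± 2)/2 = -3, -5.
Thus the eigenvalues (to 4 decimals) are -3 (modulus 3); -5 (modulus 5). The spectral radius is the largest modulus: r(A) = 5. (Cross-check: r(A) ≤ ||A||_2 ≈ 5.5373; equality holds whenever A is normal, though it can also hold for some non-normal A.)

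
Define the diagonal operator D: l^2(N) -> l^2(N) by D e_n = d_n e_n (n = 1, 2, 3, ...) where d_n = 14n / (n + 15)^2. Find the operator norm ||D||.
||D|| = 7/30 (attained at n = 15)

For D diagonal, ||D|| = sup_n |d_n|. Treat f(x) = 14x / (x + 15)^2 for real x > 0. By the quotient rule, f'(x) = 14(15 - x)/(x + 15)^3, which is positive for x < 15 and negative for x > 15. So f has a unique maximum at x = 15, and since 15 is a positive integer, the supremum over n ≥ 1 is attained at n = 15: d_15 = 14·15/(15 + 15)^2 = 14·15/900 = 7/30. Hence ||D|| = 7/30.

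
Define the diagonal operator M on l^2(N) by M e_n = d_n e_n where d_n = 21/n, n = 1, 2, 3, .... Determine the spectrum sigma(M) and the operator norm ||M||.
sigma(M) = {21/n : n ≥ 1} ∪ {0}; ||M|| = 21

A bounded diagonal operator on l^2 with diagonal entries d_n has spectrum equal to the closure of {d_n : n ≥ 1}: every d_n is an eigenvalue (with eigenvector e_n), so {d_n} ⊂ sigma(M); the spectrum is closed, so its closure is too; and for lambda not in the closure, (M - lambda I) has bounded inverse (the diagonal entries 1/(d_n - lambda) are bounded). For our sequence d_n = 21/n, n = 1, 2, 3, ...:
  - {d_n} = {21/n : n ≥ 1}; the only limit point is 0
  - closure = {21/n : n ≥ 1} ∪ {0}
For the norm: a diagonal operator has ||M|| = sup_n |d_n|. Here d_n = 21/n is positive and decreasing, so sup_n |d_n| = d_1 = 21. So ||M|| = 21.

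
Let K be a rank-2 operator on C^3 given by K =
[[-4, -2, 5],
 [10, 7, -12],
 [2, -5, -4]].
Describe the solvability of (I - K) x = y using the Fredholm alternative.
(I - K) is invertible (det(I - K) = -88 ≠ 0), so for every y in C^3 the equation (I - K) x = y has a unique solution.

K has rank 2 and factors as K = U V^T = u1 v1^T + u2 v2^T with u1 = (-1, 2, 2), v1 = (2, -1, -3), u2 = (-1, 3, -1), v2 = (2, 3, -2) (multiplying out reproduces the displayed K). The nonzero eigenvalues of U V^T coincide with those of the 2 x 2 matrix G = V^T U = [[v1·u1, v1·u2], [v2·u1, v2·u2]] = [[-10, -2], [0, 9]], and by the Sylvester determinant identity det(I_3 - U V^T) = det(I_2 - V^T U) = det([[11, 2], [0, -8]]) = (11)(-8) - (2)(0) = -88. (Direct check: I - K =
[[5, 2, -5],
 [-10, -6, 12],
 [-2, 5, 5]]
has determinant -88.) The finite-dimensional Fredholm alternative says: either (I - K) is invertible, or ker(I - K) ≠ {0} and then range(I - K) = ker((I - K)^*)^⊥, with dim ker(I - K) = dim ker((I - K)^*). Since det(I - K) ≠ 0, 1 is not an eigenvalue of K and ker(I - K) = {0}, so we are in the first case: for every y there is a unique x = (I - K)^(-1) y. (Explicitly, by the Woodbury identity, (I - U V^T)^(-1) = I + U (I_2 - G)^(-1) V^T.)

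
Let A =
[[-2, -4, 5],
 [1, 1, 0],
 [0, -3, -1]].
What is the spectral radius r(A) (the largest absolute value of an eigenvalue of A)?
r(A) ≈ 2.9432

The eigenvalues of A are the roots of its characteristic polynomial. With M = A (coefficients from the trace, the sum of principal 2x2 minors, and det A):
  p(λ) = det(λ I - M) = λ^3 + 2λ^2 + 3λ + 17.
No integer candidate from the rational root theorem (±divisors of 17) is a root, so the roots are irrational. The cubic discriminant is Δ = -6583 < 0, so there is one real root and a complex-conjugate pair. p(-3) = -1 and p(-2) = 11 have opposite signs, so a root lies in (-3, -2); Newton's method refines it to λ ≈ -2.9432. Dividing out (λ - (-2.9432)) leaves approximately λ^2 - 0.9432λ + 5.776. For λ^2 - 0.9432λ + 5.776 the discriminant is -22.2145. It is negative, so the remaining roots are the complex-conjugate pair λ ≈ 0.4716 ± 2.3566i. Their product equals the constant term, so |λ|^2 ≈ 5.776 and |λ| ≈ 2.4033.
Thus the eigenvalues (to 4 decimals) are -2.9432 (modulus 2.9432); 0.4716 ± 2.3566i (modulus 2.4033). The spectral radius is the largest modulus: r(A) ≈ 2.9432. (Cross-check: r(A) ≤ ||A||_2 ≈ 6.8754; equality holds whenever A is normal, though it can also hold for some non-normal A.)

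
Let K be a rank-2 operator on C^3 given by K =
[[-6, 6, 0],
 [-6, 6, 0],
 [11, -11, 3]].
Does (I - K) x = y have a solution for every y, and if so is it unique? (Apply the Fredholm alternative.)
(I - K) is invertible (det(I - K) = -2 ≠ 0), so for every y in C^3 the equation (I - K) x = y has a unique solution.

K has rank 2 and factors as K = U V^T = u1 v1^T + u2 v2^T with u1 = (0, 0, -1), v1 = (-2, 2, -3), u2 = (2, 2, -3), v2 = (-3, 3, 0) (multiplying out reproduces the displayed K). The nonzero eigenvalues of U V^T coincide with those of the 2 x 2 matrix G = V^T U = [[v1·u1, v1·u2], [v2·u1, v2·u2]] = [[3, 9], [0, 0]], and by the Sylvester determinant identity det(I_3 - U V^T) = det(I_2 - V^T U) = det([[-2, -9], [0, 1]]) = (-2)(1) - (-9)(0) = -2. (Direct check: I - K =
[[7, -6, 0],
 [6, -5, 0],
 [-11, 11, -2]]
has determinant -2.) The finite-dimensional Fredholm alternative says: either (I - K) is invertible, or ker(I - K) ≠ {0} and then range(I - K) = ker((I - K)^*)^⊥, with dim ker(I - K) = dim ker((I - K)^*). Since det(I - K) ≠ 0, 1 is not an eigenvalue of K and ker(I - K) = {0}, so we are in the first case: for every y there is a unique x = (I - K)^(-1) y. (Explicitly, by the Woodbury identity, (I - U V^T)^(-1) = I + U (I_2 - G)^(-1) V^T.)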